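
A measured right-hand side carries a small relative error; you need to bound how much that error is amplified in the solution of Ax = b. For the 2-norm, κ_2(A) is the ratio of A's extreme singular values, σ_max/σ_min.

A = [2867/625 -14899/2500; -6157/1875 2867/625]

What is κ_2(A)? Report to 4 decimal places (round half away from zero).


AᵀA = [4475434/140625 -7950191/187500; -7950191/187500 14139809/250000]; tr = 7954609/90000, det = 4879681/2250000
char-poly roots: 2209/25 and 2209/90000
so κ_2 = √((2209/25) / (2209/90000)) = 60.0000

60.0000


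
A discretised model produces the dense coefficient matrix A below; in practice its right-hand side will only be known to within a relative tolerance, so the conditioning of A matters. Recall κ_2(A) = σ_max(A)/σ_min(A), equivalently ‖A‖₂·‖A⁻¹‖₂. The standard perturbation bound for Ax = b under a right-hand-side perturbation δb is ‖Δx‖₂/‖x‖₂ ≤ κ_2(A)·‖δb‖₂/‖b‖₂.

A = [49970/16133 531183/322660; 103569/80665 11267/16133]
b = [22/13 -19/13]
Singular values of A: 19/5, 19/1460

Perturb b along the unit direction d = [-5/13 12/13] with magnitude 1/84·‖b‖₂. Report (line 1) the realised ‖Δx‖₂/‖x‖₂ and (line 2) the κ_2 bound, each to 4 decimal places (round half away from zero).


0.0133
3.4762

σ_max = 19/5, σ_min = 19/1460
condition number: (19/5) ÷ (19/1460) = 292.0000
worst-case relative error ≤ 292.0000 × 1/84 = 3.4762
solve Ax = b  →  x = [72.5542 -135.4799]
2-norm of b is 2.2361; of x, 153.6844
Δx = A⁻¹·δb where δb = 1/84·2.2361·d; ‖Δx‖ = 2.0455
dividing the unrounded norms, ‖Δx‖/‖x‖ = 0.0133
so the bound overstates the realised error by a factor of ≈ 261.1731 (computed from the unrounded values)


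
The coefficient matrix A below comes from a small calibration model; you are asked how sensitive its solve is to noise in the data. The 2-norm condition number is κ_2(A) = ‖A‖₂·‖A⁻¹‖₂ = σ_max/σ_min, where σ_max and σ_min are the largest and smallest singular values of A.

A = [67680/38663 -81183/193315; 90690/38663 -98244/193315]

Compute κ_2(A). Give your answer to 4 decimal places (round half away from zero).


94.3000

AᵀA = [12805258500/1494827569 -2880842760/1494827569; -2880842760/1494827569 649702521/1494827569]; tr = 8004141/889249, det = 8100/889249
solving λ² − 8004141/889249·λ + 8100/889249 = 0 gives λ = 9, 900/889249
so κ_2 = √(9 / (900/889249)) = 94.3000


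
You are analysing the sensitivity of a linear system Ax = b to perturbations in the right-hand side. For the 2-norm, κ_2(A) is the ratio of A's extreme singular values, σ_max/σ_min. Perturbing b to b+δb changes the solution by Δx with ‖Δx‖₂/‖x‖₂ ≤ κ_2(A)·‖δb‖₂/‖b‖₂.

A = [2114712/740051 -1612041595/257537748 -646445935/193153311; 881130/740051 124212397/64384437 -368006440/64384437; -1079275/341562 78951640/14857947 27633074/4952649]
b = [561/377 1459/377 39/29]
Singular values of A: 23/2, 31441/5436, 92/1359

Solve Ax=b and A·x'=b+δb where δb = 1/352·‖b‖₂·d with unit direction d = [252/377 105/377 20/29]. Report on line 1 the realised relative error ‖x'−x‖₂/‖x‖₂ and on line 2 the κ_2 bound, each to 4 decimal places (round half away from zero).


largest singular value 23/2, smallest 92/1359
κ = σ_max/σ_min = (23/2)/(92/1359) = 169.8750
κ_2(A)·‖δb‖/‖b‖ = 0.4826
solve Ax = b  →  x = [40.9398 12.0749 11.9266]
2-norm of b is 4.3589; of x, 44.3183
with δb = [0.0083 0.0034 0.0085], A·Δx = δb → ‖Δx‖ = 0.1829
dividing the unrounded norms, ‖Δx‖/‖x‖ = 0.0041
realised/bound (from unrounded values) ≈ 0.0086

0.0041
0.4826


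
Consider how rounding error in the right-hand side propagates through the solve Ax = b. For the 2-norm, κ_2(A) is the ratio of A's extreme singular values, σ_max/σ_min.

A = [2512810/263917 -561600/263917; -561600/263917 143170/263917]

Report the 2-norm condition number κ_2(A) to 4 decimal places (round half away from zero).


157.0000

M = AᵀA = [3943848100/41434969 -887328000/41434969; -887328000/41434969 199816900/41434969]. tr(M)=2465000/24649, det(M)=10000/24649
eigenvalues of AᵀA: λ = (tr ± √(tr²−4·det))/2 = 100, 100/24649
so κ_2 = √(100 / (100/24649)) = 157.0000


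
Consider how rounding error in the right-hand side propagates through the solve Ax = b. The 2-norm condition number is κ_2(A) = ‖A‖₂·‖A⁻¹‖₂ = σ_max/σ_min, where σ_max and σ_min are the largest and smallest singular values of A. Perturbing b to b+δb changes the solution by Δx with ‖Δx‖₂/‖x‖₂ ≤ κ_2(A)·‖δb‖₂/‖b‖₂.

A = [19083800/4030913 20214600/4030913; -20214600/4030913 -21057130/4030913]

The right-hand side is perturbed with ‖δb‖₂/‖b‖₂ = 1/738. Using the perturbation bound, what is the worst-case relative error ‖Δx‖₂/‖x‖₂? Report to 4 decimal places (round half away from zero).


0.3247

AᵀA = [918931600000/19320166009 964842858000/19320166009; 964842858000/19320166009 1013118640900/19320166009]; tr = 2297324900/22972849, det = 4000000/22972849
solving λ² − 2297324900/22972849·λ + 4000000/22972849 = 0 gives λ = 100, 40000/22972849
κ = σ_max/σ_min = 10/(200/4793) = 239.6500
bound on ‖Δx‖/‖x‖: κ·ε = 239.6500·1/738 = 0.3247


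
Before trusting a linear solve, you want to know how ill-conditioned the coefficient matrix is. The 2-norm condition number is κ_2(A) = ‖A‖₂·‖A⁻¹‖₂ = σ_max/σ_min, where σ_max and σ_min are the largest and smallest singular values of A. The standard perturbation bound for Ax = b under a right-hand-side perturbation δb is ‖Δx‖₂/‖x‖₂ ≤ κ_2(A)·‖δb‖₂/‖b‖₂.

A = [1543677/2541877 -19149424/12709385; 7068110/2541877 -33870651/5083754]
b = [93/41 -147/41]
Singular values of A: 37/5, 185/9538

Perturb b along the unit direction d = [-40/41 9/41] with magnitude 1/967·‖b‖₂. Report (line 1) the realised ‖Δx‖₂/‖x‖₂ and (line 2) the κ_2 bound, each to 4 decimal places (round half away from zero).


σ_max = 37/5, σ_min = 185/9538
κ_2(A) = (37/5) / (185/9538) = 381.5200
worst-case relative error ≤ 381.5200 × 1/967 = 0.3945
solve Ax = b  →  x = [-142.9285 -59.1143]
2-norm of b is 4.2426; of x, 154.6708
re-solving with b+δb shifts x by Δx of norm 0.2262
dividing the unrounded norms, ‖Δx‖/‖x‖ = 0.0015
tightness: 0.0015 against a bound of 0.3945 (unrounded ratio ≈ 0.0037)

0.0015
0.3945


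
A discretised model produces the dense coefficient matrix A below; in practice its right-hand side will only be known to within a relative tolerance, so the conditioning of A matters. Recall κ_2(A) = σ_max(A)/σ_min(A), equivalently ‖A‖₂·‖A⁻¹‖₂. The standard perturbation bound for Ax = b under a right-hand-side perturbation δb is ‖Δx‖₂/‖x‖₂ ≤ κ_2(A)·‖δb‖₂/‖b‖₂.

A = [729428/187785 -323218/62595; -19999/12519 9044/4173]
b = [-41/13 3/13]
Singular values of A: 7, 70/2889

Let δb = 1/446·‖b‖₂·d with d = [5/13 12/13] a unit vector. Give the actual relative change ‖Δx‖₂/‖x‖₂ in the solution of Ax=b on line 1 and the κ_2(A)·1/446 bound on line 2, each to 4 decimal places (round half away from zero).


0.0071
0.6478

from the listed singular values, σ₁ = 7, σ_n = 70/2889
condition number: 7 ÷ (70/2889) = 288.9000
bound on ‖Δx‖/‖x‖: κ·ε = 288.9000·1/446 = 0.6478
solve Ax = b  →  x = [-33.2743 -24.4200]
‖b‖ = 3.1623, ‖x‖ = 41.2737
re-solving with b+δb shifts x by Δx of norm 0.2926
relative error = 0.0071
tightness: 0.0071 against a bound of 0.6478 (unrounded ratio ≈ 0.0109)


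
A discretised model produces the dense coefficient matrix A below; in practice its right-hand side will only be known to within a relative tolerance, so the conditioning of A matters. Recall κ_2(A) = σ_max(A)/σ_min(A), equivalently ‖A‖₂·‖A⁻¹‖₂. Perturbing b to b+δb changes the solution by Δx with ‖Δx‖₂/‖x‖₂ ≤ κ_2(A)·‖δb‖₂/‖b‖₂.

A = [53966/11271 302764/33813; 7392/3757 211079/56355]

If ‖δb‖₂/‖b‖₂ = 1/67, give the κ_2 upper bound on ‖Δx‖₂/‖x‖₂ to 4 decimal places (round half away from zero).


5.7090

AᵀA = [20142628/751689 566493928/11275335; 566493928/11275335 15932781601/169130025]; tr = 70812709/585225, det = 58564/585225
λ_max, λ_min = (70812709/585225 ± √5014302663451081/342488300625)/2 = 121, 484/585225
so κ_2 = √(121 / (484/585225)) = 382.5000
perturbation bound = 382.5000·1/67 = 5.7090


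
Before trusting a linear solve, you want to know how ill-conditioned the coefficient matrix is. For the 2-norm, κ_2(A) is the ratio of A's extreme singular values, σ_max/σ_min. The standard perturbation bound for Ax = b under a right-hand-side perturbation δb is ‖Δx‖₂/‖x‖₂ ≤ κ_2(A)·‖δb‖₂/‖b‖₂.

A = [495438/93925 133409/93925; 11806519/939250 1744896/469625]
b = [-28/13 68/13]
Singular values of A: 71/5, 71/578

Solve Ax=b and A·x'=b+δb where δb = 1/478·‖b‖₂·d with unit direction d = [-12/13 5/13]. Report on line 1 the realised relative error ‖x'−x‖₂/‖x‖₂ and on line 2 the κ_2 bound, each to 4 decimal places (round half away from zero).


0.0030
0.2418

largest singular value 71/5, smallest 71/578
κ = σ_max/σ_min = (71/5)/(71/578) = 115.6000
κ_2(A)·‖δb‖/‖b‖ = 0.2418
solve Ax = b  →  x = [-8.8473 31.3397]
‖b‖₂ = 5.6569 and ‖x‖₂ = 32.5646
re-solving with b+δb shifts x by Δx of norm 0.0963
dividing the unrounded norms, ‖Δx‖/‖x‖ = 0.0030
realised/bound (from unrounded values) ≈ 0.0122


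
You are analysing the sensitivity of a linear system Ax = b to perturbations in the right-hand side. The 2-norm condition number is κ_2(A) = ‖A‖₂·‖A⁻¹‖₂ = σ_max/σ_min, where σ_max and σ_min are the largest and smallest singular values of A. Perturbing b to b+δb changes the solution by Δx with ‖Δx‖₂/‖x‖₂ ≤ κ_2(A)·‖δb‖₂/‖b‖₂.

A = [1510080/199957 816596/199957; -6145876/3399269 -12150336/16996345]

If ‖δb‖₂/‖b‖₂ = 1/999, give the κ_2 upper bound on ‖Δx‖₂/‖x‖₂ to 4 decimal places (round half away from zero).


AᵀA = [414509527696/6873902281 1104426233856/34369511405; 1104426233856/34369511405 2953878873616/171847557025]; tr = 46078259744/594628225, det = 93702400/23785129
solving λ² − 46078259744/594628225·λ + 93702400/23785129 = 0 gives λ = 1936/25, 1210000/23785129
κ_2(A) = √(λ_max/λ_min) = √((1936/25) / (1210000/23785129)) = 39.0160
bound on ‖Δx‖/‖x‖: κ·ε = 39.0160·1/999 = 0.0391

0.0391


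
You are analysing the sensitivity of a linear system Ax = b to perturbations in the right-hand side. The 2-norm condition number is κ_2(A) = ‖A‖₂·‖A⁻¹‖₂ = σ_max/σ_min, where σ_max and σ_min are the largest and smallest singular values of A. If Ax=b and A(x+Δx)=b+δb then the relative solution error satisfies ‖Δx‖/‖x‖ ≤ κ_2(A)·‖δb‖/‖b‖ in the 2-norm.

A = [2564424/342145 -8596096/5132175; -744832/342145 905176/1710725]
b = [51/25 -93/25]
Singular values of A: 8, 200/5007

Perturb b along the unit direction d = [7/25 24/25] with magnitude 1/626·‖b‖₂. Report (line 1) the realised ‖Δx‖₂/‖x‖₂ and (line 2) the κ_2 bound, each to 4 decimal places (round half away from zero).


0.0023
0.3199

largest singular value 8, smallest 200/5007
condition number: 8 ÷ (200/5007) = 200.2800
worst-case relative error ≤ 200.2800 × 1/626 = 0.3199
solve Ax = b  →  x = [-16.1206 -73.3555]
2-norm of b is 4.2426; of x, 75.1059
re-solving with b+δb shifts x by Δx of norm 0.1697
dividing the unrounded norms, ‖Δx‖/‖x‖ = 0.0023
tightness: 0.0023 against a bound of 0.3199 (unrounded ratio ≈ 0.0071)


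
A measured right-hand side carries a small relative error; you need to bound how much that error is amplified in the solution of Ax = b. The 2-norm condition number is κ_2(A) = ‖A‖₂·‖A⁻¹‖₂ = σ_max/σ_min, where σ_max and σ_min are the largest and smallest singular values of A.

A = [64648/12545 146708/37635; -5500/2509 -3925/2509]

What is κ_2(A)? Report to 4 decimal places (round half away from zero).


101.3250

M = AᵀA = [29204816/931225 65700836/2793675; 65700836/2793675 147866881/8381025]. tr(M)=16428409/335241, det(M)=78400/335241
char-poly roots: 49 and 1600/335241
so κ_2 = √(49 / (1600/335241)) = 101.3250


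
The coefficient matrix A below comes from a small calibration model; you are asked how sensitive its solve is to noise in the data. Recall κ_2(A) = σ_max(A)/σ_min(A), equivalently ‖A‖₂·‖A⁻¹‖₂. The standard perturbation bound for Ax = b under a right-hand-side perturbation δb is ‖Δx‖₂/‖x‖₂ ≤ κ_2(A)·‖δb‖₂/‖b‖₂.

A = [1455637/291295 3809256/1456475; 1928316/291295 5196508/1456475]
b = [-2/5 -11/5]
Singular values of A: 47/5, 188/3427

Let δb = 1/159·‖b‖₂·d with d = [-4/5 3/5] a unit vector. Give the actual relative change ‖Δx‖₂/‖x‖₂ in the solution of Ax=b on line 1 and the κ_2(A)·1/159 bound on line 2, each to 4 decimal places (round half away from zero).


σ_max = 47/5, σ_min = 188/3427
condition number: (47/5) ÷ (188/3427) = 171.3500
worst-case relative error ≤ 171.3500 × 1/159 = 1.0777
solve Ax = b  →  x = [8.3905 -16.1843]
‖b‖ = 2.2361, ‖x‖ = 18.2300
with δb = [-0.0113 0.0084], A·Δx = δb → ‖Δx‖ = 0.2564
dividing the unrounded norms, ‖Δx‖/‖x‖ = 0.0141
tightness: 0.0141 against a bound of 1.0777 (unrounded ratio ≈ 0.0130)

0.0141
1.0777


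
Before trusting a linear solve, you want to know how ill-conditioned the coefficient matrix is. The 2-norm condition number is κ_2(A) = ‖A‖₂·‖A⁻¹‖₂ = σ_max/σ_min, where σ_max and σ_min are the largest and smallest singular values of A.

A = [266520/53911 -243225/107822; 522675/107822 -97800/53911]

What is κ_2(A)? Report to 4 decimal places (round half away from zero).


form AᵀA = [662688225/13823524 -68931000/3455881; -68931000/3455881 115835625/13823524] with trace 2303325/40898 and determinant 1265625/327184
char-poly roots: 225/4 and 5625/81796
κ = σ_max/σ_min = (15/2)/(75/286) = 28.6000

28.6000


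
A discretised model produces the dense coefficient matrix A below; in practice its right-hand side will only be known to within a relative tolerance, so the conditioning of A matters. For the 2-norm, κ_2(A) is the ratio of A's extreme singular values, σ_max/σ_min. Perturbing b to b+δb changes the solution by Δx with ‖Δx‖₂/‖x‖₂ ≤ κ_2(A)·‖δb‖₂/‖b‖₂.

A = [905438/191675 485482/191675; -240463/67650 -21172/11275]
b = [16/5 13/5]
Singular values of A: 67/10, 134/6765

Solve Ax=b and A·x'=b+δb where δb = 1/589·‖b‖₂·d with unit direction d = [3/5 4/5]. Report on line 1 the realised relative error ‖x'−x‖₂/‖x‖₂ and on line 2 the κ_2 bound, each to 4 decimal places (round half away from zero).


σ_max = 67/10, σ_min = 134/6765
κ = σ_max/σ_min = (67/10)/(134/6765) = 338.2500
worst-case relative error ≤ 338.2500 × 1/589 = 0.5743
solve Ax = b  →  x = [-94.8990 178.2529]
‖b‖₂ = 4.1231 and ‖x‖₂ = 201.9404
Δx = A⁻¹·δb where δb = 1/589·4.1231·d; ‖Δx‖ = 0.3534
realised ‖Δx‖/‖x‖ = 0.0018
tightness: 0.0018 against a bound of 0.5743 (unrounded ratio ≈ 0.0030)

0.0018
0.5743


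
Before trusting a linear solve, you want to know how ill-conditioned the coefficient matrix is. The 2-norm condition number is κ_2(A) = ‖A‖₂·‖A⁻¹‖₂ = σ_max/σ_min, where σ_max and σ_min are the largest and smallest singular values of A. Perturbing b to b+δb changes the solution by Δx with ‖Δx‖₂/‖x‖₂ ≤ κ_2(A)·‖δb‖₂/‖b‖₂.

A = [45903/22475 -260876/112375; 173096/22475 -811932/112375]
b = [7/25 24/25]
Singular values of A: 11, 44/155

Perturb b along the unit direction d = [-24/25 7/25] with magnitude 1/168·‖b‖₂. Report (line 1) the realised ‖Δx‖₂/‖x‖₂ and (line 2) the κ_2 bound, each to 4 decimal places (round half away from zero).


largest singular value 11, smallest 44/155
κ = σ_max/σ_min = 11/(44/155) = 38.7500
bound on ‖Δx‖/‖x‖: κ·ε = 38.7500·1/168 = 0.2307
solve Ax = b  →  x = [0.0658 -0.0627]
‖b‖ = 1.0000, ‖x‖ = 0.0909
Δx = A⁻¹·δb where δb = 1/168·1.0000·d; ‖Δx‖ = 0.0210
relative error = 0.2307
so the bound is sharp here: realised error equals the bound

0.2307
0.2307


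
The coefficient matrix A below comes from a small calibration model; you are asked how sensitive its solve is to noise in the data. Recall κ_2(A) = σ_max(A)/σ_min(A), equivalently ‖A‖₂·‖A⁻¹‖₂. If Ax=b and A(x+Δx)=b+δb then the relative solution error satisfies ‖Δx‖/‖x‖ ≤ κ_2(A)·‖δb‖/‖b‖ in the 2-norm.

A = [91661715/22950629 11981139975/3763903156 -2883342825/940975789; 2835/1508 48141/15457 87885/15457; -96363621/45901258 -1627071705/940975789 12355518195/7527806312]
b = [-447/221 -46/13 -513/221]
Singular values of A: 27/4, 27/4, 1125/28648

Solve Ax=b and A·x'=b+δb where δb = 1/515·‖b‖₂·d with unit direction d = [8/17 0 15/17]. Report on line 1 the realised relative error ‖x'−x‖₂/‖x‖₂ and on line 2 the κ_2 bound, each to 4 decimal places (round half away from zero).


0.0030
0.3338

from the listed singular values, σ₁ = 27/4, σ_n = 1125/28648
condition number: (27/4) ÷ (1125/28648) = 171.8880
perturbation bound = 171.8880·1/515 = 0.3338
solve Ax = b  →  x = [-52.9005 53.6741 -12.5322]
‖b‖ = 4.6904, ‖x‖ = 76.3965
re-solving with b+δb shifts x by Δx of norm 0.2319
dividing the unrounded norms, ‖Δx‖/‖x‖ = 0.0030
so the bound overstates the realised error by a factor of ≈ 109.9426 (computed from the unrounded values)


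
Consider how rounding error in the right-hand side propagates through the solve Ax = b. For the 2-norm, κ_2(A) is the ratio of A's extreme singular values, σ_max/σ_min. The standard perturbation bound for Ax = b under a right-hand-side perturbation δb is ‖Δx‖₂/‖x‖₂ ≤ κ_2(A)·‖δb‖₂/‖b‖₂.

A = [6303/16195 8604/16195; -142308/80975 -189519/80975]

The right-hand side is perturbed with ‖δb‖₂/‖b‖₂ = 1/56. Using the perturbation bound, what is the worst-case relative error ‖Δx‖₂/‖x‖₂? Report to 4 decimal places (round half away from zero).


form AᵀA = [12638169/3900625 16850592/3900625; 16850592/3900625 22467681/3900625] with trace 1404234/156025 and determinant 81/156025
λ_max, λ_min = (1404234/156025 ± √1971822574656/24343800625)/2 = 9, 9/156025
κ_2(A) = √(λ_max/λ_min) = √(9 / (9/156025)) = 395.0000
bound on ‖Δx‖/‖x‖: κ·ε = 395.0000·1/56 = 7.0536

7.0536


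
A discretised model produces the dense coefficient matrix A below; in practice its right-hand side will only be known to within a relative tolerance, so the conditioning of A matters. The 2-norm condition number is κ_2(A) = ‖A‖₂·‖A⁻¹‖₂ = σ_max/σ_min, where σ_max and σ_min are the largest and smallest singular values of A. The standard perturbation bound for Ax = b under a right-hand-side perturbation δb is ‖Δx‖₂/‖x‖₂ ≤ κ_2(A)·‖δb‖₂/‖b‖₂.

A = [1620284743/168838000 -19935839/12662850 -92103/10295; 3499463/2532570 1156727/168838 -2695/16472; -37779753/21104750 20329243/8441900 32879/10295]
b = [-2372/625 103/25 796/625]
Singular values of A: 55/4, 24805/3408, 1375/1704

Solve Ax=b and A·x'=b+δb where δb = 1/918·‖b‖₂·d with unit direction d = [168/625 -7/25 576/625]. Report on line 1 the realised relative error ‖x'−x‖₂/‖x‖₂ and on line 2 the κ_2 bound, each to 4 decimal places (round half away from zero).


largest singular value 55/4, smallest 1375/1704
condition number: (55/4) ÷ (1375/1704) = 17.0400
perturbation bound = 17.0400·1/918 = 0.0186
solve Ax = b  →  x = [-0.9187 0.7700 -0.6968]
‖b‖₂ = 5.7446 and ‖x‖₂ = 1.3865
δb = ε·‖b‖·d = [0.0017 -0.0018 0.0058]; solving A·Δx = δb gives ‖Δx‖ = 0.0078
realised ‖Δx‖/‖x‖ = 0.0056
realised/bound (from unrounded values) ≈ 0.3013

0.0056
0.0186


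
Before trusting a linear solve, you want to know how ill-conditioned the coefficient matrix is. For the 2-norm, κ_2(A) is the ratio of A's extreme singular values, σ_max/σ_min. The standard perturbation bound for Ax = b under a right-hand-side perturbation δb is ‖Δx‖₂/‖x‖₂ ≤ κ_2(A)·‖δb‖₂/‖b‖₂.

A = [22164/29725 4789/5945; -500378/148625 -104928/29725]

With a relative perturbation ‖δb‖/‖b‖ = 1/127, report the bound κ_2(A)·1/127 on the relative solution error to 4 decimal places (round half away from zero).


AᵀA = [156251764/13140625 32812164/2628125; 32812164/2628125 6890689/525625]; tr = 390629/15625, det = 4/625
λ_max, λ_min = (390629/15625 ± √152584765641/244140625)/2 = 25, 4/15625
so κ_2 = √(25 / (4/15625)) = 312.5000
κ_2(A)·‖δb‖/‖b‖ = 2.4606

2.4606


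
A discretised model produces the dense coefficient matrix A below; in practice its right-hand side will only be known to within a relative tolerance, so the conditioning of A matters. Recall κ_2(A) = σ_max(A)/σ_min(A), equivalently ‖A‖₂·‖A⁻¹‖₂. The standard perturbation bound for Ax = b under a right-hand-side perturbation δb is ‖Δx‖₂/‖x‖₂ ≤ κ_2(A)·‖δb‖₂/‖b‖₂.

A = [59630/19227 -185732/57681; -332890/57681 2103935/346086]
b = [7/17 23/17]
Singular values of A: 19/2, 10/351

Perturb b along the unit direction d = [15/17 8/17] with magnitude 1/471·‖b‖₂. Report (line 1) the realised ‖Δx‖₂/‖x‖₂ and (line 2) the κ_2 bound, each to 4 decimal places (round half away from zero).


largest singular value 19/2, smallest 10/351
κ_2(A) = (19/2) / (10/351) = 333.4500
perturbation bound = 333.4500·1/471 = 0.7080
solve Ax = b  →  x = [25.3446 24.2831]
‖b‖₂ = 1.4142 and ‖x‖₂ = 35.1002
with δb = [0.0026 0.0014], A·Δx = δb → ‖Δx‖ = 0.1054
relative error = 0.0030
realised/bound (from unrounded values) ≈ 0.0042

0.0030
0.7080


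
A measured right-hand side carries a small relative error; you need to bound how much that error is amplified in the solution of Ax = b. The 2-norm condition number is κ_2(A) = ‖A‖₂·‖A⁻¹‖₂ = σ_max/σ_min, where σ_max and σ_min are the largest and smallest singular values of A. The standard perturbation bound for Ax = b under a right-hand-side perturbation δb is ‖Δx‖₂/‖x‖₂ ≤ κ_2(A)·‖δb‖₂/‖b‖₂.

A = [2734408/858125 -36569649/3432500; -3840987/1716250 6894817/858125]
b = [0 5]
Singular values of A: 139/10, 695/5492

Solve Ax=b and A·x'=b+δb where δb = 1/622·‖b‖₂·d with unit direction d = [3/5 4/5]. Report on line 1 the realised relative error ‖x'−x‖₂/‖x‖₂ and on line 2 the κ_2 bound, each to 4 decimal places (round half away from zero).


from the listed singular values, σ₁ = 139/10, σ_n = 695/5492
condition number: (139/10) ÷ (695/5492) = 109.8400
κ_2(A)·‖δb‖/‖b‖ = 0.1766
solve Ax = b  →  x = [30.2839 9.0576]
2-norm of b is 5.0000; of x, 31.6094
δb = ε·‖b‖·d = [0.0048 0.0064]; solving A·Δx = δb gives ‖Δx‖ = 0.0635
realised ‖Δx‖/‖x‖ = 0.0020
tightness: 0.0020 against a bound of 0.1766 (unrounded ratio ≈ 0.0114)

0.0020
0.1766


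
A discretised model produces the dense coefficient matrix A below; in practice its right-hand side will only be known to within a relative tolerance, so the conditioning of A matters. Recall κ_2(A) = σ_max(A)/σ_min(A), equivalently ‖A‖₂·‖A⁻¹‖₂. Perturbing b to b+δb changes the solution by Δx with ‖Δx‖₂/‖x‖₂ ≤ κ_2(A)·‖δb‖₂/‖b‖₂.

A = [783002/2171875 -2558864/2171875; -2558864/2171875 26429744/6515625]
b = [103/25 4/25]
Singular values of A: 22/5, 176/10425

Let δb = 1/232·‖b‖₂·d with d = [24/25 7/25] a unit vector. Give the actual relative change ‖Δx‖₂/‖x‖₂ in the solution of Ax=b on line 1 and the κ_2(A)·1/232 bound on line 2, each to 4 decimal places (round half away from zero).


0.0044
1.1234

largest singular value 22/5, smallest 176/10425
κ_2(A) = (22/5) / (176/10425) = 260.6250
worst-case relative error ≤ 260.6250 × 1/232 = 1.1234
solve Ax = b  →  x = [227.5182 66.1227]
‖b‖₂ = 4.1231 and ‖x‖₂ = 236.9319
δb = ε·‖b‖·d = [0.0171 0.0050]; solving A·Δx = δb gives ‖Δx‖ = 1.0527
realised ‖Δx‖/‖x‖ = 0.0044
realised/bound (from unrounded values) ≈ 0.0040


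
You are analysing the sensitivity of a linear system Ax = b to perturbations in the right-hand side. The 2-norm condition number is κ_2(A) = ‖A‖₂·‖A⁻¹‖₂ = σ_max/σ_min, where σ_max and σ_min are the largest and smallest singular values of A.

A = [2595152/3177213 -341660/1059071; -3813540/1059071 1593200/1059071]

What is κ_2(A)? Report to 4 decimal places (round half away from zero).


form AᵀA = [81869482384/6005165049 -11370526720/2001721683; -11370526720/2001721683 1579427600/667240561] with trace 568546336/35533521 and determinant 160000/35533521
λ_max, λ_min = (568546336/35533521 ± √323222194725584896/1262631114657441)/2 = 16, 10000/35533521
κ_2(A) = √(λ_max/λ_min) = √(16 / (10000/35533521)) = 238.4400

238.4400


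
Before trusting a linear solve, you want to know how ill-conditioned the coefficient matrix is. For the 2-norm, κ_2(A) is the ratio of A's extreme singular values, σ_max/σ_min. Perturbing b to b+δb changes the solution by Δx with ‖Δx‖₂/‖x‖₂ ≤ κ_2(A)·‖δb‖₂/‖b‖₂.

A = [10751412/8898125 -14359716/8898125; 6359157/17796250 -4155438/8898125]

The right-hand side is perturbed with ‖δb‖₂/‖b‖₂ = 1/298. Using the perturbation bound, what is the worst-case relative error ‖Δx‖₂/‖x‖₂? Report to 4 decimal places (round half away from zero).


1.1944

M = AᵀA = [804496508361/506730422500 -268159622787/126682605625; -268159622787/126682605625 357550573716/126682605625]. tr(M)=89387952129/20269216900, det(M)=777924/5067304225
solving λ² − 89387952129/20269216900·λ + 777924/5067304225 = 0 gives λ = 441/100, 7056/202692169
κ_2(A) = √(λ_max/λ_min) = √((441/100) / (7056/202692169)) = 355.9250
perturbation bound = 355.9250·1/298 = 1.1944


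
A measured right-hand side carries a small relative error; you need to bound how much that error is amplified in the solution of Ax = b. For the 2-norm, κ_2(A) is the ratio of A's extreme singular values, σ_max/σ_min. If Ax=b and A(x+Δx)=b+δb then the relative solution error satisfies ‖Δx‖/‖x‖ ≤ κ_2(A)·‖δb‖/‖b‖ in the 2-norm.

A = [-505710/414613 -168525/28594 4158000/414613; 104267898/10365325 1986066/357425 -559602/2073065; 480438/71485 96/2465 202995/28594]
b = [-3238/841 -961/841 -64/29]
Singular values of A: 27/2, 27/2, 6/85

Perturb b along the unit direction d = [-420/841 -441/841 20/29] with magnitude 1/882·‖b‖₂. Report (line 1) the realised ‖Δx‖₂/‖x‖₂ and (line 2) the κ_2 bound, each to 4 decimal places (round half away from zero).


from the listed singular values, σ₁ = 27/2, σ_n = 6/85
κ = σ_max/σ_min = (27/2)/(6/85) = 191.2500
perturbation bound = 191.2500·1/882 = 0.2168
solve Ax = b  →  x = [-6.2737 11.4222 5.5658]
‖b‖ = 4.5826, ‖x‖ = 14.1705
δb = ε·‖b‖·d = [-0.0026 -0.0027 0.0036]; solving A·Δx = δb gives ‖Δx‖ = 0.0736
dividing the unrounded norms, ‖Δx‖/‖x‖ = 0.0052
so the bound overstates the realised error by a factor of ≈ 41.7456 (computed from the unrounded values)

0.0052
0.2168


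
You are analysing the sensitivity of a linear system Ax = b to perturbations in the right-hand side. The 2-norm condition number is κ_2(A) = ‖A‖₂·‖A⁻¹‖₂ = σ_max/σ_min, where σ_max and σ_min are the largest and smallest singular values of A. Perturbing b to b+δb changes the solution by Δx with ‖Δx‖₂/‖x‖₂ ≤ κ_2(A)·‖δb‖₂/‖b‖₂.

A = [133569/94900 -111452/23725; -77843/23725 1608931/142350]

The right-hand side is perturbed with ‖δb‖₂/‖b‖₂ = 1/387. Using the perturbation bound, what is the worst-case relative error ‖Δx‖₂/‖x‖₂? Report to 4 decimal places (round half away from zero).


0.8488

form AᵀA = [135849941/10658000 -174643567/3996750; -174643567/3996750 3592703789/23980500] with trace 124747717/767376 and determinant 83521/341056
λ_max, λ_min = (124747717/767376 ± √15561416068614025/588865925376)/2 = 2601/16, 289/191844
σ_max=√(2601/16)=(51/4), σ_min=√(289/191844)=(17/438) → κ = 328.5000
bound on ‖Δx‖/‖x‖: κ·ε = 328.5000·1/387 = 0.8488


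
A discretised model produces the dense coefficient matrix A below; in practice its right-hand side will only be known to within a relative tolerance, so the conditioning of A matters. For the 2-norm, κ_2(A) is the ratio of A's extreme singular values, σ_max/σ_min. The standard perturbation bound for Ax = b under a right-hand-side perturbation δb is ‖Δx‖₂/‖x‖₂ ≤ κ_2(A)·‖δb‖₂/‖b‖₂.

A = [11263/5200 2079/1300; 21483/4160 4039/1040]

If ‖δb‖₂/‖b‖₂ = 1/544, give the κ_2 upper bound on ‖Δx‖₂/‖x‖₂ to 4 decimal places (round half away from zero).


AᵀA = [80282041/2560000 15052653/640000; 15052653/640000 2822449/160000]; tr = 5017649/102400, det = 2401/102400
solving λ² − 5017649/102400·λ + 2401/102400 = 0 gives λ = 49, 49/102400
σ_max=√49=7, σ_min=√(49/102400)=(7/320) → κ = 320.0000
bound on ‖Δx‖/‖x‖: κ·ε = 320.0000·1/544 = 0.5882

0.5882


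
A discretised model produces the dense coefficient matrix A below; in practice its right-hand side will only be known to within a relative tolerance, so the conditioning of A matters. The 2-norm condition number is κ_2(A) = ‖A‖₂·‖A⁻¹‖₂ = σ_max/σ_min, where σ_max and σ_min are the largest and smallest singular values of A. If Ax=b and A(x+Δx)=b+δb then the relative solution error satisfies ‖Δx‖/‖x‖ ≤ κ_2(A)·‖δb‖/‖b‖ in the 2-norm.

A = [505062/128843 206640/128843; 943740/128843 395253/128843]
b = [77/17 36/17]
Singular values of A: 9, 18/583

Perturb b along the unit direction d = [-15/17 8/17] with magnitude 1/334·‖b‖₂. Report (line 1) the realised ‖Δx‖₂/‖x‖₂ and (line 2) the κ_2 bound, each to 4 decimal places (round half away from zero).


σ_max = 9, σ_min = 18/583
κ_2(A) = 9 / (18/583) = 291.5000
bound on ‖Δx‖/‖x‖: κ·ε = 291.5000·1/334 = 0.8728
solve Ax = b  →  x = [37.7821 -89.5214]
2-norm of b is 5.0000; of x, 97.1677
re-solving with b+δb shifts x by Δx of norm 0.4849
dividing the unrounded norms, ‖Δx‖/‖x‖ = 0.0050
tightness: 0.0050 against a bound of 0.8728 (unrounded ratio ≈ 0.0057)

0.0050
0.8728


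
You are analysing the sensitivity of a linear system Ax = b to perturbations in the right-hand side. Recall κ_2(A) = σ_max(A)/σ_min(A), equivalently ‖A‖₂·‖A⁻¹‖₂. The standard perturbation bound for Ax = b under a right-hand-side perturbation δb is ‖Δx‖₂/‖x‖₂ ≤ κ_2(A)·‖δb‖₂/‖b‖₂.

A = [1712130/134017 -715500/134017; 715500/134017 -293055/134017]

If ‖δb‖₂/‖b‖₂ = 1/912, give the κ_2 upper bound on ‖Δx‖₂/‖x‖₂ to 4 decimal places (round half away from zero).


0.4348

form AᵀA = [20374730100/106275481 -8489407500/106275481; -8489407500/106275481 3537405225/106275481] with trace 141491925/628849 and determinant 202500/628849
eigenvalues of AᵀA: λ = (tr ± √(tr²−4·det))/2 = 225, 900/628849
κ_2(A) = √(λ_max/λ_min) = √(225 / (900/628849)) = 396.5000
bound on ‖Δx‖/‖x‖: κ·ε = 396.5000·1/912 = 0.4348


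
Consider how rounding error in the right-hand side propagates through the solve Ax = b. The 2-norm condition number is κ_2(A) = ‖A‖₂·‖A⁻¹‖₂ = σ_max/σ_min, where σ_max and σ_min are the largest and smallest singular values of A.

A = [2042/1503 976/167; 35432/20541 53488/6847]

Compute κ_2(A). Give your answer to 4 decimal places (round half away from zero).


AᵀA = [18308212900/3797394129 9035780000/421932681; 9035780000/421932681 4462246400/46881409]; tr = 225907300/2259009, det = 640000/2259009
solving λ² − 225907300/2259009·λ + 640000/2259009 = 0 gives λ = 100, 6400/2259009
κ = σ_max/σ_min = 10/(80/1503) = 187.8750

187.8750


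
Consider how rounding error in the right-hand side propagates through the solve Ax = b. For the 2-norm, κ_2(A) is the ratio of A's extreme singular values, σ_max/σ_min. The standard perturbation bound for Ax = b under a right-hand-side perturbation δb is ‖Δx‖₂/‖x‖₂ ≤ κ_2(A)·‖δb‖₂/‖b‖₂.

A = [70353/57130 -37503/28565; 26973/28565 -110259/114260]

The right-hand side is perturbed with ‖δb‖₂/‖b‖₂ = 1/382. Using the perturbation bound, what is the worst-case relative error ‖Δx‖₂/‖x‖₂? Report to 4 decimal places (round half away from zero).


0.2579

form AᵀA = [314388621/130553476 -330036525/130553476; -330036525/130553476 1386425889/522213904] with trace 3143853/620944 and determinant 6561/2483776
solving λ² − 3143853/620944·λ + 6561/2483776 = 0 gives λ = 81/16, 81/155236
κ = σ_max/σ_min = (9/4)/(9/394) = 98.5000
bound on ‖Δx‖/‖x‖: κ·ε = 98.5000·1/382 = 0.2579


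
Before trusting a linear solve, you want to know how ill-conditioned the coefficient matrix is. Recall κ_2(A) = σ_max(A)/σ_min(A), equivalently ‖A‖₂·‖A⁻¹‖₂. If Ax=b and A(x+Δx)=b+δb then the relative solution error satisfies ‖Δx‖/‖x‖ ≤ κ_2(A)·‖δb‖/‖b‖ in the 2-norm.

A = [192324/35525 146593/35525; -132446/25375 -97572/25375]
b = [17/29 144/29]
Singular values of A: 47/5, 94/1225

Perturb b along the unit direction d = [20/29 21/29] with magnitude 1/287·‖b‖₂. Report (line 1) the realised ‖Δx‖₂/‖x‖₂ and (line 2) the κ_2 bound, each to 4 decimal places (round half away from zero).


0.0044
0.4268

σ_max = 47/5, σ_min = 94/1225
κ = σ_max/σ_min = (47/5)/(94/1225) = 122.5000
κ_2(A)·‖δb‖/‖b‖ = 0.4268
solve Ax = b  →  x = [-31.5319 41.5106]
‖b‖₂ = 5.0000 and ‖x‖₂ = 52.1286
with δb = [0.0120 0.0126], A·Δx = δb → ‖Δx‖ = 0.2270
realised ‖Δx‖/‖x‖ = 0.0044
realised/bound (from unrounded values) ≈ 0.0102


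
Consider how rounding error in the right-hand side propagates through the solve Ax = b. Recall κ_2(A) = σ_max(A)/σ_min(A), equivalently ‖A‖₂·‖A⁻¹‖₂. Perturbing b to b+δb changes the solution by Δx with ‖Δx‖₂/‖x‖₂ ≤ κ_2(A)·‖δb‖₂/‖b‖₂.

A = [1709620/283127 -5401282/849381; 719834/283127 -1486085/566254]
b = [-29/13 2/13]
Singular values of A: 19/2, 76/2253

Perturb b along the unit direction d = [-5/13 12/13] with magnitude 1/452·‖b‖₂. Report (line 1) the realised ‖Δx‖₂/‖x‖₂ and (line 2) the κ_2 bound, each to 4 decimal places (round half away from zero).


σ_max = 19/2, σ_min = 76/2253
κ = σ_max/σ_min = (19/2)/(76/2253) = 281.6250
bound on ‖Δx‖/‖x‖: κ·ε = 281.6250·1/452 = 0.6231
solve Ax = b  →  x = [21.3217 20.5971]
2-norm of b is 2.2361; of x, 29.6455
re-solving with b+δb shifts x by Δx of norm 0.1467
dividing the unrounded norms, ‖Δx‖/‖x‖ = 0.0049
tightness: 0.0049 against a bound of 0.6231 (unrounded ratio ≈ 0.0079)

0.0049
0.6231


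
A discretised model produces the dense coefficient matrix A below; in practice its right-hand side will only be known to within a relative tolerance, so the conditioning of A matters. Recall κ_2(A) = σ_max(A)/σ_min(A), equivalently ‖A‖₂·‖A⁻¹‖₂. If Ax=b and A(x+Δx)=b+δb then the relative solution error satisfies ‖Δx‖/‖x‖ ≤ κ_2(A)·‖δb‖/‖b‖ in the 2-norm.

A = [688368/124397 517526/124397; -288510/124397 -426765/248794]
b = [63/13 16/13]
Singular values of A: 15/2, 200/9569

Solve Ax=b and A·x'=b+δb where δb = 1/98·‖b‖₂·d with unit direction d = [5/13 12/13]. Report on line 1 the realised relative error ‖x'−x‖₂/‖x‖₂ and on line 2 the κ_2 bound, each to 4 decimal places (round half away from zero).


from the listed singular values, σ₁ = 15/2, σ_n = 200/9569
κ_2(A) = (15/2) / (200/9569) = 358.8375
perturbation bound = 358.8375·1/98 = 3.6616
solve Ax = b  →  x = [-85.6943 115.1480]
‖b‖ = 5.0000, ‖x‖ = 143.5360
δb = ε·‖b‖·d = [0.0196 0.0471]; solving A·Δx = δb gives ‖Δx‖ = 2.4411
relative error = 0.0170
tightness: 0.0170 against a bound of 3.6616 (unrounded ratio ≈ 0.0046)

0.0170
3.6616


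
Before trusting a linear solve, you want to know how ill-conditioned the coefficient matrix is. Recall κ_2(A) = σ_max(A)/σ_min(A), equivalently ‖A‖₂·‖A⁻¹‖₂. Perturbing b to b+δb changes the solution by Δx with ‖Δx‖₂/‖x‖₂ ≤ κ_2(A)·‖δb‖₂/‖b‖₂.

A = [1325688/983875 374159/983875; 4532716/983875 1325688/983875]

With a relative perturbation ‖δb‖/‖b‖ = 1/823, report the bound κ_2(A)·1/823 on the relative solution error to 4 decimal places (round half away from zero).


0.4782

AᵀA = [35684740816/1548816025 10407976488/1548816025; 10407976488/1548816025 3035909809/1548816025]; tr = 1548826025/61952641, det = 250000/61952641
λ_max, λ_min = (1548826025/61952641 ± √2398800103076300625/3838129726874881)/2 = 25, 10000/61952641
κ_2(A) = √(λ_max/λ_min) = √(25 / (10000/61952641)) = 393.5500
worst-case relative error ≤ 393.5500 × 1/823 = 0.4782


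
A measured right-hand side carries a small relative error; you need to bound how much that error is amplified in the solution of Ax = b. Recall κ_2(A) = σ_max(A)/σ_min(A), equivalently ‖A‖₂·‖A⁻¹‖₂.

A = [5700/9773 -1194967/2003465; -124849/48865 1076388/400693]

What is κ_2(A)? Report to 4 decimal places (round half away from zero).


337.0000

M = AᵀA = [16399522801/2387788225 -3443836032/477557645; -3443836032/477557645 18080442769/2387788225]. tr(M)=8199754/567845, det(M)=130321/70980625
char-poly roots: 361/25 and 361/2839225
κ = σ_max/σ_min = (19/5)/(19/1685) = 337.0000


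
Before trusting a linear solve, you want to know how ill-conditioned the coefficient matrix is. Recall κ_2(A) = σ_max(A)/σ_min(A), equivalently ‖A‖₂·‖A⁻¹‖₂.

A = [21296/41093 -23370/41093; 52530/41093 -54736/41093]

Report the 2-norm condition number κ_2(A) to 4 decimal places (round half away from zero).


form AᵀA = [19011364/9991921 -19958400/9991921; -19958400/9991921 20959684/9991921] with trace 47528/11881 and determinant 16/11881
eigenvalues of AᵀA: λ = (tr ± √(tr²−4·det))/2 = 4, 4/11881
so κ_2 = √(4 / (4/11881)) = 109.0000

109.0000


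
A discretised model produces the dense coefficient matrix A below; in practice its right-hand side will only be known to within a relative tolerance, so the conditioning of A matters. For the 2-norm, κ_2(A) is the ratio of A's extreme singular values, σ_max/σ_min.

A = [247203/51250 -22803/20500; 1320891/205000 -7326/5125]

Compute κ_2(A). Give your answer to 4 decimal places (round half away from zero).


250.0000

form AᵀA = [108900088209/1681000000 -612552699/42025000; -612552699/42025000 55148049/16810000] with trace 68063589/1000000 and determinant 1185921/16000000
eigenvalues of AᵀA: λ = (tr ± √(tr²−4·det))/2 = 1089/16, 1089/1000000
κ = σ_max/σ_min = (33/4)/(33/1000) = 250.0000


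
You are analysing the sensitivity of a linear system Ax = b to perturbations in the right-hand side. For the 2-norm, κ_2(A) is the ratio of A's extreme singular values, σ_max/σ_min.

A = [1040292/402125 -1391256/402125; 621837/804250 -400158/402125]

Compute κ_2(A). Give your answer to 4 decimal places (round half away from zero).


201.0625

AᵀA = [7544817657/1034908900 -2514766419/258727225; -2514766419/258727225 3353151492/258727225]; tr = 838296945/41396356, det = 104976/10349089
eigenvalues of AᵀA: λ = (tr ± √(tr²−4·det))/2 = 81/4, 5184/10349089
κ = σ_max/σ_min = (9/2)/(72/3217) = 201.0625
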